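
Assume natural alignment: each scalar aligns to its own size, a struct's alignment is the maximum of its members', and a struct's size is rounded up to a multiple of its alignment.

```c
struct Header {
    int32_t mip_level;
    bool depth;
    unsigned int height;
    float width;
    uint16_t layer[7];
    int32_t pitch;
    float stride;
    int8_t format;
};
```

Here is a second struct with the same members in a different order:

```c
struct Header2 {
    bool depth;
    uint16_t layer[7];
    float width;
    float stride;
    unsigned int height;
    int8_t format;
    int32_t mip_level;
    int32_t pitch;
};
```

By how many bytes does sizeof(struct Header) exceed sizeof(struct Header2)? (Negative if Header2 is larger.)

0..4  mip_level  (4B, 4-aligned)
4..5  depth  (1B, 1-aligned)
5..8  -- padding (3B)
8..12  height  (4B, 4-aligned)
12..16  width  (4B, 4-aligned)
16..30  layer  (14B, 2-aligned)
30..32  -- padding (2B)
32..36  pitch  (4B, 4-aligned)
36..40  stride  (4B, 4-aligned)
40..41  format  (1B, 1-aligned)
41..44  -- tail padding (3B)
sizeof = 44, alignof = 4
— Header2 —
0..1  depth  (1B, 1-aligned)
1..2  -- padding (1B)
2..16  layer  (14B, 2-aligned)
16..20  width  (4B, 4-aligned)
20..24  stride  (4B, 4-aligned)
24..28  height  (4B, 4-aligned)
28..29  format  (1B, 1-aligned)
29..32  -- padding (3B)
32..36  mip_level  (4B, 4-aligned)
36..40  pitch  (4B, 4-aligned)
sizeof = 40, alignof = 4
44 − 40 = 4

4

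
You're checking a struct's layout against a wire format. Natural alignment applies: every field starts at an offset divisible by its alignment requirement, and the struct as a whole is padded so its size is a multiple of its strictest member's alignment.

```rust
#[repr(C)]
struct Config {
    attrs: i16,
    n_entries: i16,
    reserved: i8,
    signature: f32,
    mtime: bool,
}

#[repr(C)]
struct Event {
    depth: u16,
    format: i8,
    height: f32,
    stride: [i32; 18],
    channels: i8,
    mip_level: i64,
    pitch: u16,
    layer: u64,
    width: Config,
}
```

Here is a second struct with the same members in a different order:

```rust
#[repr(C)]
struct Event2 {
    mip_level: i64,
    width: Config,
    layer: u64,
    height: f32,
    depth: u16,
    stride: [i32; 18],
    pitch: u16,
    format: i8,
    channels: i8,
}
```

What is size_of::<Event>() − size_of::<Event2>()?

Config: @0: attrs [2B, align 2] → 2; @2: n_entries [2B, align 2] → 4; @4: reserved [1B, align 1] → 5; +3 pad (align 4); @8: signature [4B, align 4] → 12; @12: mtime [1B, align 1] → 13; +3 tail pad (align 4); size 16, align 4
@0: depth [2B, align 2] → 2
@2: format [1B, align 1] → 3
+1 pad (align 4)
@4: height [4B, align 4] → 8
@8: stride [72B, align 4] → 80
@80: channels [1B, align 1] → 81
+7 pad (align 8)
@88: mip_level [8B, align 8] → 96
@96: pitch [2B, align 2] → 98
+6 pad (align 8)
@104: layer [8B, align 8] → 112
@112: width [16B, align 4] → 128
size 128, align 8
— Event2 —
@0: mip_level [8B, align 8] → 8
@8: width [16B, align 4] → 24
@24: layer [8B, align 8] → 32
@32: height [4B, align 4] → 36
@36: depth [2B, align 2] → 38
+2 pad (align 4)
@40: stride [72B, align 4] → 112
@112: pitch [2B, align 2] → 114
@114: format [1B, align 1] → 115
@115: channels [1B, align 1] → 116
+4 tail pad (align 8)
size 120, align 8
128 − 120 = 8

8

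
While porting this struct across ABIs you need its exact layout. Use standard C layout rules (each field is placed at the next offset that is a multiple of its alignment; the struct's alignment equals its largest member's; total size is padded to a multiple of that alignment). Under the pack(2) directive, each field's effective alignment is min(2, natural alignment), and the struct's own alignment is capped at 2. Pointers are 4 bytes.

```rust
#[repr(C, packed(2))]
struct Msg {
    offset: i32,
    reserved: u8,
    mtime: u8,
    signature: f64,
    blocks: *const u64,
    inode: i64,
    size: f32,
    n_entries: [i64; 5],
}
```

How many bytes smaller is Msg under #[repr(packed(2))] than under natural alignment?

natural layout:
  offset at 0 (size 4, align 4) → ends 4
  reserved at 4 (size 1, align 1) → ends 5
  mtime at 5 (size 1, align 1) → ends 6
  pad 2 to align 8 for signature
  signature at 8 (size 8, align 8) → ends 16
  blocks at 16 (size 4, align 4) → ends 20
  pad 4 to align 8 for inode
  inode at 24 (size 8, align 8) → ends 32
  size at 32 (size 4, align 4) → ends 36
  pad 4 to align 8 for n_entries
  n_entries at 40 (size 40, align 8) → ends 80
  total 80 bytes, alignment 8
packed(2) layout:
  offset at 0 (size 4, align 2) → ends 4
  reserved at 4 (size 1, align 1) → ends 5
  mtime at 5 (size 1, align 1) → ends 6
  signature at 6 (size 8, align 2) → ends 14
  blocks at 14 (size 4, align 2) → ends 18
  inode at 18 (size 8, align 2) → ends 26
  size at 26 (size 4, align 2) → ends 30
  n_entries at 30 (size 40, align 2) → ends 70
  total 70 bytes, alignment 2
80 − 70 = 10

10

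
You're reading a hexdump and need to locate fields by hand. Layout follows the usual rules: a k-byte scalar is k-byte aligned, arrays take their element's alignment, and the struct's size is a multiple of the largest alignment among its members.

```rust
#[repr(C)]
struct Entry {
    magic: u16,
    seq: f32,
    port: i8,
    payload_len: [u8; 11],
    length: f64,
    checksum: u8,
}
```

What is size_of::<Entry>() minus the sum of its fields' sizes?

13

magic at 0 (size 2, align 2) → ends 2
pad 2 to align 4 for seq
seq at 4 (size 4, align 4) → ends 8
port at 8 (size 1, align 1) → ends 9
payload_len at 9 (size 11, align 1) → ends 20
pad 4 to align 8 for length
length at 24 (size 8, align 8) → ends 32
checksum at 32 (size 1, align 1) → ends 33
tail pad 7 to reach multiple of 8
total 40 bytes, alignment 8
data bytes 27, size 40 → padding 13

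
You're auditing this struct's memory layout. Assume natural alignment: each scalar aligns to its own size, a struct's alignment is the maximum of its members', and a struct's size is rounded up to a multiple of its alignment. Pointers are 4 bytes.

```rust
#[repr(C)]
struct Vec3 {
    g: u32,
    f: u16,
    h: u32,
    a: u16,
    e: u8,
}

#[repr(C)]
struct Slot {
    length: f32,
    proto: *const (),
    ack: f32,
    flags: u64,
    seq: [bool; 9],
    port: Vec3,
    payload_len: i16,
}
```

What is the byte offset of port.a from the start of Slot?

48

Vec3: @0: g [4B, align 4] → 4; @4: f [2B, align 2] → 6; +2 pad (align 4); @8: h [4B, align 4] → 12; @12: a [2B, align 2] → 14; @14: e [1B, align 1] → 15; +1 tail pad (align 4); size 16, align 4
@0: length [4B, align 4] → 4
@4: proto [4B, align 4] → 8
@8: ack [4B, align 4] → 12
+4 pad (align 8)
@16: flags [8B, align 8] → 24
@24: seq [9B, align 1] → 33
+3 pad (align 4)
@36: port [16B, align 4] → 52
within Vec3: a at 12
36 + 12 = 48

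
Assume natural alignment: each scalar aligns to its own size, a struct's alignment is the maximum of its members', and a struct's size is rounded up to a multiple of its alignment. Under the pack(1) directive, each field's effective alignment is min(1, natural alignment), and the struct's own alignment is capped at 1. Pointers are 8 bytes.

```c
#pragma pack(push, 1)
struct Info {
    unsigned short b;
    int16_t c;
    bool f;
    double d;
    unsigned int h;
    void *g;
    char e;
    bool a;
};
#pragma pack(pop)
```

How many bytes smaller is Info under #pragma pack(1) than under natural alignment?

13

natural layout:
  @0: b [2B, align 2] → 2
  @2: c [2B, align 2] → 4
  @4: f [1B, align 1] → 5
  +3 pad (align 8)
  @8: d [8B, align 8] → 16
  @16: h [4B, align 4] → 20
  +4 pad (align 8)
  @24: g [8B, align 8] → 32
  @32: e [1B, align 1] → 33
  @33: a [1B, align 1] → 34
  +6 tail pad (align 8)
  size 40, align 8
packed(1) layout:
  @0: b [2B, align 1] → 2
  @2: c [2B, align 1] → 4
  @4: f [1B, align 1] → 5
  @5: d [8B, align 1] → 13
  @13: h [4B, align 1] → 17
  @17: g [8B, align 1] → 25
  @25: e [1B, align 1] → 26
  @26: a [1B, align 1] → 27
  size 27, align 1
40 − 27 = 13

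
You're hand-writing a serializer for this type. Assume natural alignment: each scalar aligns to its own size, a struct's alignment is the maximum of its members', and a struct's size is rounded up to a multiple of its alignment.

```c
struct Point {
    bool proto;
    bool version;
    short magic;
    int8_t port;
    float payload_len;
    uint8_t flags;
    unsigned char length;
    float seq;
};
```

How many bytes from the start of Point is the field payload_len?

8

proto at 0 (size 1, align 1) → ends 1
version at 1 (size 1, align 1) → ends 2
magic at 2 (size 2, align 2) → ends 4
port at 4 (size 1, align 1) → ends 5
pad 3 to align 4 for payload_len
payload_len at 8 (size 4, align 4) → ends 12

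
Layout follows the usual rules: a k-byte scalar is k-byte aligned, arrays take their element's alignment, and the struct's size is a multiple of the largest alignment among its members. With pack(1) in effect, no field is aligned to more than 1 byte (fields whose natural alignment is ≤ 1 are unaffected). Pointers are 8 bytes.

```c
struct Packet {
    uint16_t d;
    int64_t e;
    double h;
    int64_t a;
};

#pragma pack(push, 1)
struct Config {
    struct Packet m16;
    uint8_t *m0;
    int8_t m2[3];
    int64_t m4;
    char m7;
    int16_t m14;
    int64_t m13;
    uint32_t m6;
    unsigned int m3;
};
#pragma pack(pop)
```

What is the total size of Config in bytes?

Packet: d at 0 (size 2, align 2) → ends 2; pad 6 to align 8 for e; e at 8 (size 8, align 8) → ends 16; h at 16 (size 8, align 8) → ends 24; a at 24 (size 8, align 8) → ends 32; total 32 bytes, alignment 8
m16 at 0 (size 32, align 1) → ends 32
m0 at 32 (size 8, align 1) → ends 40
m2 at 40 (size 3, align 1) → ends 43
m4 at 43 (size 8, align 1) → ends 51
m7 at 51 (size 1, align 1) → ends 52
m14 at 52 (size 2, align 1) → ends 54
m13 at 54 (size 8, align 1) → ends 62
m6 at 62 (size 4, align 1) → ends 66
m3 at 66 (size 4, align 1) → ends 70
total 70 bytes, alignment 1

70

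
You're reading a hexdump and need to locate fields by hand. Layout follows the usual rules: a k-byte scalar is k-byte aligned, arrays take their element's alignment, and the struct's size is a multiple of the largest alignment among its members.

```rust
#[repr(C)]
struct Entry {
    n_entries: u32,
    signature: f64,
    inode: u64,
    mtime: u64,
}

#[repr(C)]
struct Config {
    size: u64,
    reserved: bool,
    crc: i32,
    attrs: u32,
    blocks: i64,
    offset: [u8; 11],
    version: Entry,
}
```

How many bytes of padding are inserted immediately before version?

5

Entry: @0: n_entries [4B, align 4] → 4; +4 pad (align 8); @8: signature [8B, align 8] → 16; @16: inode [8B, align 8] → 24; @24: mtime [8B, align 8] → 32; size 32, align 8
@0: size [8B, align 8] → 8
@8: reserved [1B, align 1] → 9
+3 pad (align 4)
@12: crc [4B, align 4] → 16
@16: attrs [4B, align 4] → 20
+4 pad (align 8)
@24: blocks [8B, align 8] → 32
@32: offset [11B, align 1] → 43
+5 pad (align 8)
@48: version [32B, align 8] → 80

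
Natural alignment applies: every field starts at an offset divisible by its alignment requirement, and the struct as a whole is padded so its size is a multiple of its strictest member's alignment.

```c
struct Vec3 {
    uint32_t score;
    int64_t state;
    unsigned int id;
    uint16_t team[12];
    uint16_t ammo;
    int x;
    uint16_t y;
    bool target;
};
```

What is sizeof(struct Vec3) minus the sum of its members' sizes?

7

@0: score [4B, align 4] → 4
+4 pad (align 8)
@8: state [8B, align 8] → 16
@16: id [4B, align 4] → 20
@20: team [24B, align 2] → 44
@44: ammo [2B, align 2] → 46
+2 pad (align 4)
@48: x [4B, align 4] → 52
@52: y [2B, align 2] → 54
@54: target [1B, align 1] → 55
+1 tail pad (align 8)
size 56, align 8
data bytes 49, size 56 → padding 7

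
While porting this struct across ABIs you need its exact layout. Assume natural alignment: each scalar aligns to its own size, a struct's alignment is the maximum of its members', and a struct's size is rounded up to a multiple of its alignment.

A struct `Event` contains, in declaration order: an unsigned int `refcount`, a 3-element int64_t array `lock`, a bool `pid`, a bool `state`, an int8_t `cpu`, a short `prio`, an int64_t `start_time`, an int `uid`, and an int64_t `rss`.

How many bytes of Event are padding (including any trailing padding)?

11

@0: refcount [4B, align 4] → 4
+4 pad (align 8)
@8: lock [24B, align 8] → 32
@32: pid [1B, align 1] → 33
@33: state [1B, align 1] → 34
@34: cpu [1B, align 1] → 35
+1 pad (align 2)
@36: prio [2B, align 2] → 38
+2 pad (align 8)
@40: start_time [8B, align 8] → 48
@48: uid [4B, align 4] → 52
+4 pad (align 8)
@56: rss [8B, align 8] → 64
size 64, align 8
data bytes 53, size 64 → padding 11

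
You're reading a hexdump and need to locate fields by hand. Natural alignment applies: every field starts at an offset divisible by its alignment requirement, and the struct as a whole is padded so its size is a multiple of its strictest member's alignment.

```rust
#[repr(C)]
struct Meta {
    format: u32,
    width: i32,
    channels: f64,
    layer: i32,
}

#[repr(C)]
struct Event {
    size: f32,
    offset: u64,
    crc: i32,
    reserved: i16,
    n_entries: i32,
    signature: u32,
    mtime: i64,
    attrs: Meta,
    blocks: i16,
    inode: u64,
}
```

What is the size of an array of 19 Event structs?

1520

Meta: 0..4  format  (4B, 4-aligned); 4..8  width  (4B, 4-aligned); 8..16  channels  (8B, 8-aligned); 16..20  layer  (4B, 4-aligned); 20..24  -- tail padding (4B); sizeof = 24, alignof = 8
0..4  size  (4B, 4-aligned)
4..8  -- padding (4B)
8..16  offset  (8B, 8-aligned)
16..20  crc  (4B, 4-aligned)
20..22  reserved  (2B, 2-aligned)
22..24  -- padding (2B)
24..28  n_entries  (4B, 4-aligned)
28..32  signature  (4B, 4-aligned)
32..40  mtime  (8B, 8-aligned)
40..64  attrs  (24B, 8-aligned)
64..66  blocks  (2B, 2-aligned)
66..72  -- padding (6B)
72..80  inode  (8B, 8-aligned)
sizeof = 80, alignof = 8
array of 19: 19 × 80 = 1520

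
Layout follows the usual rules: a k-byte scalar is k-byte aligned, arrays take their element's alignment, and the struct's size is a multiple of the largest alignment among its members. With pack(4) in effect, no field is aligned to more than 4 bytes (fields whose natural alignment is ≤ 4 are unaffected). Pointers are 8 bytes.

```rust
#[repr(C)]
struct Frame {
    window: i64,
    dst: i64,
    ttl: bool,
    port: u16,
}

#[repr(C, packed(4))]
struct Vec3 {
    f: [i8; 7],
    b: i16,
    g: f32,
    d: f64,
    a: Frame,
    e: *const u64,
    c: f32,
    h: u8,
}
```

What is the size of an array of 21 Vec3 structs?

1344

Frame: window at 0 (size 8, align 8) → ends 8; dst at 8 (size 8, align 8) → ends 16; ttl at 16 (size 1, align 1) → ends 17; pad 1 to align 2 for port; port at 18 (size 2, align 2) → ends 20; tail pad 4 to reach multiple of 8; total 24 bytes, alignment 8
f at 0 (size 7, align 1) → ends 7
pad 1 to align 2 for b
b at 8 (size 2, align 2) → ends 10
pad 2 to align 4 for g
g at 12 (size 4, align 4) → ends 16
d at 16 (size 8, align 4) → ends 24
a at 24 (size 24, align 4) → ends 48
e at 48 (size 8, align 4) → ends 56
c at 56 (size 4, align 4) → ends 60
h at 60 (size 1, align 1) → ends 61
tail pad 3 to reach multiple of 4
total 64 bytes, alignment 4
array of 21: 21 × 64 = 1344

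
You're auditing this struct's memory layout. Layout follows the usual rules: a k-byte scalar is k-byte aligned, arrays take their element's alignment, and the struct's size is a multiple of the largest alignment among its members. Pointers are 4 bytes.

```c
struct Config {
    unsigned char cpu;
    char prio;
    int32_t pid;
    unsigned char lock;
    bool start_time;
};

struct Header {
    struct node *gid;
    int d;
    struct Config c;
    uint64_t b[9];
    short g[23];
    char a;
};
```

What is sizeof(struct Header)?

144 bytes

Config: @0: cpu [1B, align 1] → 1; @1: prio [1B, align 1] → 2; +2 pad (align 4); @4: pid [4B, align 4] → 8; @8: lock [1B, align 1] → 9; @9: start_time [1B, align 1] → 10; +2 tail pad (align 4); size 12, align 4
@0: gid [4B, align 4] → 4
@4: d [4B, align 4] → 8
@8: c [12B, align 4] → 20
+4 pad (align 8)
@24: b [72B, align 8] → 96
@96: g [46B, align 2] → 142
@142: a [1B, align 1] → 143
+1 tail pad (align 8)
size 144, align 8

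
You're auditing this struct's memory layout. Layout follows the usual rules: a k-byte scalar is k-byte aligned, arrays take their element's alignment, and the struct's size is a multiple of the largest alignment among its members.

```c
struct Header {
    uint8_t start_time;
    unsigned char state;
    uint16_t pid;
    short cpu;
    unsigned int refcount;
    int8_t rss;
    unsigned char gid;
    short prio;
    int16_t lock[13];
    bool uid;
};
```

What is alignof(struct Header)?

4

member alignments: start_time=1, state=1, pid=2, cpu=2, refcount=4, rss=1, gid=1, prio=2, lock=2, uid=1
max = 4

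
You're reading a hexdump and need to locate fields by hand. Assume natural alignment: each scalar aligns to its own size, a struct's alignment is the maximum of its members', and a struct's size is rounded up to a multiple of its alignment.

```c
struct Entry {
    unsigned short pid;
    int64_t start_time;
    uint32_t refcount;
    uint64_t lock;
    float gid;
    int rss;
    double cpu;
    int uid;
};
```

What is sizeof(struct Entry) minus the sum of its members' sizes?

@0: pid [2B, align 2] → 2
+6 pad (align 8)
@8: start_time [8B, align 8] → 16
@16: refcount [4B, align 4] → 20
+4 pad (align 8)
@24: lock [8B, align 8] → 32
@32: gid [4B, align 4] → 36
@36: rss [4B, align 4] → 40
@40: cpu [8B, align 8] → 48
@48: uid [4B, align 4] → 52
+4 tail pad (align 8)
size 56, align 8
data bytes 42, size 56 → padding 14

14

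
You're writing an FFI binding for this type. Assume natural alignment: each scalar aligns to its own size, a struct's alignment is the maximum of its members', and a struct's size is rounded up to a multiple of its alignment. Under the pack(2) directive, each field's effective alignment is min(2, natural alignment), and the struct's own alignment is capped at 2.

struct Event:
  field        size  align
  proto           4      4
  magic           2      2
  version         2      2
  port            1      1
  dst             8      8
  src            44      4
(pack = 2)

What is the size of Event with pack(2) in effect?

@0: proto [4B, align 2] → 4
@4: magic [2B, align 2] → 6
@6: version [2B, align 2] → 8
@8: port [1B, align 1] → 9
+1 pad (align 2)
@10: dst [8B, align 2] → 18
@18: src [44B, align 2] → 62
size 62, align 2

62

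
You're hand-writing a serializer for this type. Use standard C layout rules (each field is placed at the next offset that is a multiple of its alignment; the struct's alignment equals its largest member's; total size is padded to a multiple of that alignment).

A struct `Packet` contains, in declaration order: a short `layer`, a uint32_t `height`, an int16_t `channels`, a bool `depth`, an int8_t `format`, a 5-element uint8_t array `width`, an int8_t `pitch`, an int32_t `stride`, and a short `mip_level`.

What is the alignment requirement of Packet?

member alignments: layer=2, height=4, channels=2, depth=1, format=1, width=1, pitch=1, stride=4, mip_level=2
max = 4

4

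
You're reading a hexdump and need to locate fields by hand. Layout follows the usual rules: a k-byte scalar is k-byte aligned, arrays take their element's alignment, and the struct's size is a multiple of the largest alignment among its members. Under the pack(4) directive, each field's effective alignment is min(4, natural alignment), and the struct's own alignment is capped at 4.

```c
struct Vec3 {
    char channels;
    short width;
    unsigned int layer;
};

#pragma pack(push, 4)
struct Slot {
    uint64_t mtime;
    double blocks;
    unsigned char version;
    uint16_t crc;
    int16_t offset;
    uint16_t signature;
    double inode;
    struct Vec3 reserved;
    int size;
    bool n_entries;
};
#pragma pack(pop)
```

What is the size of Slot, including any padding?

Vec3: channels at 0 (size 1, align 1) → ends 1; pad 1 to align 2 for width; width at 2 (size 2, align 2) → ends 4; layer at 4 (size 4, align 4) → ends 8; total 8 bytes, alignment 4
mtime at 0 (size 8, align 4) → ends 8
blocks at 8 (size 8, align 4) → ends 16
version at 16 (size 1, align 1) → ends 17
pad 1 to align 2 for crc
crc at 18 (size 2, align 2) → ends 20
offset at 20 (size 2, align 2) → ends 22
signature at 22 (size 2, align 2) → ends 24
inode at 24 (size 8, align 4) → ends 32
reserved at 32 (size 8, align 4) → ends 40
size at 40 (size 4, align 4) → ends 44
n_entries at 44 (size 1, align 1) → ends 45
tail pad 3 to reach multiple of 4
total 48 bytes, alignment 4

48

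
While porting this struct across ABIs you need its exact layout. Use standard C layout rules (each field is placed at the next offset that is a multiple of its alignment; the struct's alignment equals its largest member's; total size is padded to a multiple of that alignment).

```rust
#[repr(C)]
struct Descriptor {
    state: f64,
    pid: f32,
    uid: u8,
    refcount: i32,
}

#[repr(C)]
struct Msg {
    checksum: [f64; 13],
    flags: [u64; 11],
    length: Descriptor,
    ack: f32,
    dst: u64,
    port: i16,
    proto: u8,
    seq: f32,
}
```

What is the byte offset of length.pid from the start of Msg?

200

Descriptor: state at 0 (size 8, align 8) → ends 8; pid at 8 (size 4, align 4) → ends 12; uid at 12 (size 1, align 1) → ends 13; pad 3 to align 4 for refcount; refcount at 16 (size 4, align 4) → ends 20; tail pad 4 to reach multiple of 8; total 24 bytes, alignment 8
checksum at 0 (size 104, align 8) → ends 104
flags at 104 (size 88, align 8) → ends 192
length at 192 (size 24, align 8) → ends 216
within Descriptor: pid at 8
192 + 8 = 200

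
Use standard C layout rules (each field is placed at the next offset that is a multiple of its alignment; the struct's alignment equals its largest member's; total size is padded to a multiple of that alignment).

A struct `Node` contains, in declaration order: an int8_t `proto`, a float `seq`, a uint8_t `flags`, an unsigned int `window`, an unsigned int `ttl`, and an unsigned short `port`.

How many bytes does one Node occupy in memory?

24

0..1  proto  (1B, 1-aligned)
1..4  -- padding (3B)
4..8  seq  (4B, 4-aligned)
8..9  flags  (1B, 1-aligned)
9..12  -- padding (3B)
12..16  window  (4B, 4-aligned)
16..20  ttl  (4B, 4-aligned)
20..22  port  (2B, 2-aligned)
22..24  -- tail padding (2B)
sizeof = 24, alignof = 4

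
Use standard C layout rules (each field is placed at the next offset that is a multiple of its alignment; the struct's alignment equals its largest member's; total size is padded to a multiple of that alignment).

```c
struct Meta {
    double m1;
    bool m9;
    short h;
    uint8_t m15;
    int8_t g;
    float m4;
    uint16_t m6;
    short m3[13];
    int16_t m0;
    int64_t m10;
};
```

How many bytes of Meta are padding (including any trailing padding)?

9

m1 at 0 (size 8, align 8) → ends 8
m9 at 8 (size 1, align 1) → ends 9
pad 1 to align 2 for h
h at 10 (size 2, align 2) → ends 12
m15 at 12 (size 1, align 1) → ends 13
g at 13 (size 1, align 1) → ends 14
pad 2 to align 4 for m4
m4 at 16 (size 4, align 4) → ends 20
m6 at 20 (size 2, align 2) → ends 22
m3 at 22 (size 26, align 2) → ends 48
m0 at 48 (size 2, align 2) → ends 50
pad 6 to align 8 for m10
m10 at 56 (size 8, align 8) → ends 64
total 64 bytes, alignment 8
data bytes 55, size 64 → padding 9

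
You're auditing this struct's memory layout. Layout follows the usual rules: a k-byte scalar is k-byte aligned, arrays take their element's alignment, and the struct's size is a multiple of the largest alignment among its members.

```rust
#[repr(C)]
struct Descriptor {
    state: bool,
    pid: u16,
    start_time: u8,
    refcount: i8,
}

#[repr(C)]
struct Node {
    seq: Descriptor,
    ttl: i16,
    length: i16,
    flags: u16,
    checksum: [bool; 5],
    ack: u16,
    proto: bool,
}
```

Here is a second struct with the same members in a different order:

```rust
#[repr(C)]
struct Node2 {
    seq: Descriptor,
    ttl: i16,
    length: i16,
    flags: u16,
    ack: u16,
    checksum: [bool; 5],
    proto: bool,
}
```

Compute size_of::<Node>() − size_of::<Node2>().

2

Descriptor: state at 0 (size 1, align 1) → ends 1; pad 1 to align 2 for pid; pid at 2 (size 2, align 2) → ends 4; start_time at 4 (size 1, align 1) → ends 5; refcount at 5 (size 1, align 1) → ends 6; total 6 bytes, alignment 2
seq at 0 (size 6, align 2) → ends 6
ttl at 6 (size 2, align 2) → ends 8
length at 8 (size 2, align 2) → ends 10
flags at 10 (size 2, align 2) → ends 12
checksum at 12 (size 5, align 1) → ends 17
pad 1 to align 2 for ack
ack at 18 (size 2, align 2) → ends 20
proto at 20 (size 1, align 1) → ends 21
tail pad 1 to reach multiple of 2
total 22 bytes, alignment 2
— Node2 —
seq at 0 (size 6, align 2) → ends 6
ttl at 6 (size 2, align 2) → ends 8
length at 8 (size 2, align 2) → ends 10
flags at 10 (size 2, align 2) → ends 12
ack at 12 (size 2, align 2) → ends 14
checksum at 14 (size 5, align 1) → ends 19
proto at 19 (size 1, align 1) → ends 20
total 20 bytes, alignment 2
22 − 20 = 2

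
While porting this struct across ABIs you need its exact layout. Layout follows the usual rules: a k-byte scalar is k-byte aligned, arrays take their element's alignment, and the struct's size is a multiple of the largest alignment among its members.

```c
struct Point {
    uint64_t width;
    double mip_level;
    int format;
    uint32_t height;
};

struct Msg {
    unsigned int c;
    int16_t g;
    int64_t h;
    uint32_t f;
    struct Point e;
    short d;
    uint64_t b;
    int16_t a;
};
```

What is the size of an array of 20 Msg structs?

1440

Point: @0: width [8B, align 8] → 8; @8: mip_level [8B, align 8] → 16; @16: format [4B, align 4] → 20; @20: height [4B, align 4] → 24; size 24, align 8
@0: c [4B, align 4] → 4
@4: g [2B, align 2] → 6
+2 pad (align 8)
@8: h [8B, align 8] → 16
@16: f [4B, align 4] → 20
+4 pad (align 8)
@24: e [24B, align 8] → 48
@48: d [2B, align 2] → 50
+6 pad (align 8)
@56: b [8B, align 8] → 64
@64: a [2B, align 2] → 66
+6 tail pad (align 8)
size 72, align 8
array of 20: 20 × 72 = 1440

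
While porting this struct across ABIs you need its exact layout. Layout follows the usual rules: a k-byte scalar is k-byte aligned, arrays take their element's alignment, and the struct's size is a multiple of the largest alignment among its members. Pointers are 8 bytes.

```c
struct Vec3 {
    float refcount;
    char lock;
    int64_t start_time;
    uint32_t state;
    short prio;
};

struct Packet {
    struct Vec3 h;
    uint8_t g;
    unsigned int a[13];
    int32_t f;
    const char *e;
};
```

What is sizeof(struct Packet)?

Vec3: @0: refcount [4B, align 4] → 4; @4: lock [1B, align 1] → 5; +3 pad (align 8); @8: start_time [8B, align 8] → 16; @16: state [4B, align 4] → 20; @20: prio [2B, align 2] → 22; +2 tail pad (align 8); size 24, align 8
@0: h [24B, align 8] → 24
@24: g [1B, align 1] → 25
+3 pad (align 4)
@28: a [52B, align 4] → 80
@80: f [4B, align 4] → 84
+4 pad (align 8)
@88: e [8B, align 8] → 96
size 96, align 8

96 bytes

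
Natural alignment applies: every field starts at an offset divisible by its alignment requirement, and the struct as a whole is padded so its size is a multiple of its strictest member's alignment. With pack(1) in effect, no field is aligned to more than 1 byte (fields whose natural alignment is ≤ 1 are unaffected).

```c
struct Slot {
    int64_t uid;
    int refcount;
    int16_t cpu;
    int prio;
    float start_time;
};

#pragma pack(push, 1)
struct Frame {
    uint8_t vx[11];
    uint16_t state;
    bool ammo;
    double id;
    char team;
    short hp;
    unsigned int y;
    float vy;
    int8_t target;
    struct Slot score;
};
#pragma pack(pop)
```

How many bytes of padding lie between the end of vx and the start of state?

0

Slot: uid at 0 (size 8, align 8) → ends 8; refcount at 8 (size 4, align 4) → ends 12; cpu at 12 (size 2, align 2) → ends 14; pad 2 to align 4 for prio; prio at 16 (size 4, align 4) → ends 20; start_time at 20 (size 4, align 4) → ends 24; total 24 bytes, alignment 8
vx at 0 (size 11, align 1) → ends 11
state at 11 (size 2, align 1) → ends 13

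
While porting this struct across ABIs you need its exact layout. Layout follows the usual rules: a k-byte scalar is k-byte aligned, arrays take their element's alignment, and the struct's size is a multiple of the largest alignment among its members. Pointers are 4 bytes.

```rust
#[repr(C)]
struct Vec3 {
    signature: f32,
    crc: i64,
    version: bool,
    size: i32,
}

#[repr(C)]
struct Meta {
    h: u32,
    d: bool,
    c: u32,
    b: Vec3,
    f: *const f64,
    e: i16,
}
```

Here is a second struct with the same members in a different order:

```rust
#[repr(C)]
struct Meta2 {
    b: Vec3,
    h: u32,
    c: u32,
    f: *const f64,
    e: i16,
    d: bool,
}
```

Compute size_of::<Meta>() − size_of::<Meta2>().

8

Vec3: 0..4  signature  (4B, 4-aligned); 4..8  -- padding (4B); 8..16  crc  (8B, 8-aligned); 16..17  version  (1B, 1-aligned); 17..20  -- padding (3B); 20..24  size  (4B, 4-aligned); sizeof = 24, alignof = 8
0..4  h  (4B, 4-aligned)
4..5  d  (1B, 1-aligned)
5..8  -- padding (3B)
8..12  c  (4B, 4-aligned)
12..16  -- padding (4B)
16..40  b  (24B, 8-aligned)
40..44  f  (4B, 4-aligned)
44..46  e  (2B, 2-aligned)
46..48  -- tail padding (2B)
sizeof = 48, alignof = 8
— Meta2 —
0..24  b  (24B, 8-aligned)
24..28  h  (4B, 4-aligned)
28..32  c  (4B, 4-aligned)
32..36  f  (4B, 4-aligned)
36..38  e  (2B, 2-aligned)
38..39  d  (1B, 1-aligned)
39..40  -- tail padding (1B)
sizeof = 40, alignof = 8
48 − 40 = 8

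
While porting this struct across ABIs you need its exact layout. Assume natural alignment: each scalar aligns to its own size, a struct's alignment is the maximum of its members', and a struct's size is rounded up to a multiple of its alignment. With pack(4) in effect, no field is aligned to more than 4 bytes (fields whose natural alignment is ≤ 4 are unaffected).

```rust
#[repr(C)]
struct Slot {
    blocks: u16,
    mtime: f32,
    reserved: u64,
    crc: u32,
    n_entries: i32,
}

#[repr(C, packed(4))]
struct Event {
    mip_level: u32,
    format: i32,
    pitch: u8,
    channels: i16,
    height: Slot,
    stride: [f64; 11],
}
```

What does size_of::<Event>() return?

Slot: 0..2  blocks  (2B, 2-aligned); 2..4  -- padding (2B); 4..8  mtime  (4B, 4-aligned); 8..16  reserved  (8B, 8-aligned); 16..20  crc  (4B, 4-aligned); 20..24  n_entries  (4B, 4-aligned); sizeof = 24, alignof = 8
0..4  mip_level  (4B, 4-aligned)
4..8  format  (4B, 4-aligned)
8..9  pitch  (1B, 1-aligned)
9..10  -- padding (1B)
10..12  channels  (2B, 2-aligned)
12..36  height  (24B, 4-aligned)
36..124  stride  (88B, 4-aligned)
sizeof = 124, alignof = 4

124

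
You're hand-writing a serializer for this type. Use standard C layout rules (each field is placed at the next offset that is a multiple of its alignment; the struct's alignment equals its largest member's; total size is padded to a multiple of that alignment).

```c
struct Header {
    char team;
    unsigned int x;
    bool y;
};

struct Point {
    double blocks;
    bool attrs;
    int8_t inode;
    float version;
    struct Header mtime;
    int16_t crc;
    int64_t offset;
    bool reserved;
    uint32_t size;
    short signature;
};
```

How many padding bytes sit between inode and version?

2

Header: @0: team [1B, align 1] → 1; +3 pad (align 4); @4: x [4B, align 4] → 8; @8: y [1B, align 1] → 9; +3 tail pad (align 4); size 12, align 4
@0: blocks [8B, align 8] → 8
@8: attrs [1B, align 1] → 9
@9: inode [1B, align 1] → 10
+2 pad (align 4)
@12: version [4B, align 4] → 16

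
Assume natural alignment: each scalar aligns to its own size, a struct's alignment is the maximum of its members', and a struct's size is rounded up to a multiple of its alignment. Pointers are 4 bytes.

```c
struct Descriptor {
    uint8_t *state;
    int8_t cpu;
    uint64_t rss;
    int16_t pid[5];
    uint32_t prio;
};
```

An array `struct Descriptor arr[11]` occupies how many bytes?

352

state at 0 (size 4, align 4) → ends 4
cpu at 4 (size 1, align 1) → ends 5
pad 3 to align 8 for rss
rss at 8 (size 8, align 8) → ends 16
pid at 16 (size 10, align 2) → ends 26
pad 2 to align 4 for prio
prio at 28 (size 4, align 4) → ends 32
total 32 bytes, alignment 8
array of 11: 11 × 32 = 352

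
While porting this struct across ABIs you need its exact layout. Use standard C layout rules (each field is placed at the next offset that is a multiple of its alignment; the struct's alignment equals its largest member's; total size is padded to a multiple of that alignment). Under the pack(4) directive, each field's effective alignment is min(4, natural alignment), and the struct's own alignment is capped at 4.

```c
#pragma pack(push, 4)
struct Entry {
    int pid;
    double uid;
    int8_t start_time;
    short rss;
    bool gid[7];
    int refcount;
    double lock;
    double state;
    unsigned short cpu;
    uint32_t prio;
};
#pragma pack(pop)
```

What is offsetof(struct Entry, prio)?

48

@0: pid [4B, align 4] → 4
@4: uid [8B, align 4] → 12
@12: start_time [1B, align 1] → 13
+1 pad (align 2)
@14: rss [2B, align 2] → 16
@16: gid [7B, align 1] → 23
+1 pad (align 4)
@24: refcount [4B, align 4] → 28
@28: lock [8B, align 4] → 36
@36: state [8B, align 4] → 44
@44: cpu [2B, align 2] → 46
+2 pad (align 4)
@48: prio [4B, align 4] → 52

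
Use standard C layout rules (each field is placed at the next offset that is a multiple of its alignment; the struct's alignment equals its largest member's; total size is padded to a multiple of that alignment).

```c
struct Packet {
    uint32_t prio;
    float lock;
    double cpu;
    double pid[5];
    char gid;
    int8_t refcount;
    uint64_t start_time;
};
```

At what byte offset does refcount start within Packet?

0..4  prio  (4B, 4-aligned)
4..8  lock  (4B, 4-aligned)
8..16  cpu  (8B, 8-aligned)
16..56  pid  (40B, 8-aligned)
56..57  gid  (1B, 1-aligned)
57..58  refcount  (1B, 1-aligned)

57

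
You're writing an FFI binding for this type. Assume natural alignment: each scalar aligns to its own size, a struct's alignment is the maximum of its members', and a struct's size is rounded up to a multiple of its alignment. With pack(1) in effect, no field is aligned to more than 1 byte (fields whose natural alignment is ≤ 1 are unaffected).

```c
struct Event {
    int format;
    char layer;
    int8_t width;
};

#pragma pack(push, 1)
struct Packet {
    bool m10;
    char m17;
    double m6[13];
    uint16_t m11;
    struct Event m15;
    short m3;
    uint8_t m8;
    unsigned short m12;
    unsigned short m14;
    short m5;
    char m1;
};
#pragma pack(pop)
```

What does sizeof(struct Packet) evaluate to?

126

Event: format at 0 (size 4, align 4) → ends 4; layer at 4 (size 1, align 1) → ends 5; width at 5 (size 1, align 1) → ends 6; tail pad 2 to reach multiple of 4; total 8 bytes, alignment 4
m10 at 0 (size 1, align 1) → ends 1
m17 at 1 (size 1, align 1) → ends 2
m6 at 2 (size 104, align 1) → ends 106
m11 at 106 (size 2, align 1) → ends 108
m15 at 108 (size 8, align 1) → ends 116
m3 at 116 (size 2, align 1) → ends 118
m8 at 118 (size 1, align 1) → ends 119
m12 at 119 (size 2, align 1) → ends 121
m14 at 121 (size 2, align 1) → ends 123
m5 at 123 (size 2, align 1) → ends 125
m1 at 125 (size 1, align 1) → ends 126
total 126 bytes, alignment 1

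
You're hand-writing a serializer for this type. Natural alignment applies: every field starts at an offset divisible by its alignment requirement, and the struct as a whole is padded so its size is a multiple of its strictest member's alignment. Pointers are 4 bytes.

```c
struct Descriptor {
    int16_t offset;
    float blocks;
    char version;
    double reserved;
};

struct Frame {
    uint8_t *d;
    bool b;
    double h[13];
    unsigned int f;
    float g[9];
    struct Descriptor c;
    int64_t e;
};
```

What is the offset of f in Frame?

Descriptor: 0..2  offset  (2B, 2-aligned); 2..4  -- padding (2B); 4..8  blocks  (4B, 4-aligned); 8..9  version  (1B, 1-aligned); 9..16  -- padding (7B); 16..24  reserved  (8B, 8-aligned); sizeof = 24, alignof = 8
0..4  d  (4B, 4-aligned)
4..5  b  (1B, 1-aligned)
5..8  -- padding (3B)
8..112  h  (104B, 8-aligned)
112..116  f  (4B, 4-aligned)

112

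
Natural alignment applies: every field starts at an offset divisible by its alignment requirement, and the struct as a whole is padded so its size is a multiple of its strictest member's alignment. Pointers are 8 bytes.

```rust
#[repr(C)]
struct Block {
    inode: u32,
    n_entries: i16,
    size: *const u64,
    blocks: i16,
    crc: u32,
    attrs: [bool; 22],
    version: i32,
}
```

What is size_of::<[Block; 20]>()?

inode at 0 (size 4, align 4) → ends 4
n_entries at 4 (size 2, align 2) → ends 6
pad 2 to align 8 for size
size at 8 (size 8, align 8) → ends 16
blocks at 16 (size 2, align 2) → ends 18
pad 2 to align 4 for crc
crc at 20 (size 4, align 4) → ends 24
attrs at 24 (size 22, align 1) → ends 46
pad 2 to align 4 for version
version at 48 (size 4, align 4) → ends 52
tail pad 4 to reach multiple of 8
total 56 bytes, alignment 8
array of 20: 20 × 56 = 1120

1120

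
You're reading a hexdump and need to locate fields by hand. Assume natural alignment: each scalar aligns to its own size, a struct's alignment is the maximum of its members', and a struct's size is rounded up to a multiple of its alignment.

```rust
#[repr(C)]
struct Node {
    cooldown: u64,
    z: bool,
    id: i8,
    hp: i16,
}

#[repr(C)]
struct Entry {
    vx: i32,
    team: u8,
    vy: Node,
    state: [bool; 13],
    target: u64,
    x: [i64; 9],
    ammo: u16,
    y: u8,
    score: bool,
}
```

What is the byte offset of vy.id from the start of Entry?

Node: @0: cooldown [8B, align 8] → 8; @8: z [1B, align 1] → 9; @9: id [1B, align 1] → 10; @10: hp [2B, align 2] → 12; +4 tail pad (align 8); size 16, align 8
@0: vx [4B, align 4] → 4
@4: team [1B, align 1] → 5
+3 pad (align 8)
@8: vy [16B, align 8] → 24
within Node: id at 9
8 + 9 = 17

17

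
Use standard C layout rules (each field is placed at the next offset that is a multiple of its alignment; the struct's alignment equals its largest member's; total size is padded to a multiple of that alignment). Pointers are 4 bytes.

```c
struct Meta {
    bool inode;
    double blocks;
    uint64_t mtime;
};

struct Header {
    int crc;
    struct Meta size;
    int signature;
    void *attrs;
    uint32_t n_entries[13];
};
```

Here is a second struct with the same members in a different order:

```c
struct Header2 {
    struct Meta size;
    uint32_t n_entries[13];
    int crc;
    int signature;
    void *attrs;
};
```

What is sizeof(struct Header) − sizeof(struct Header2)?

8

Meta: @0: inode [1B, align 1] → 1; +7 pad (align 8); @8: blocks [8B, align 8] → 16; @16: mtime [8B, align 8] → 24; size 24, align 8
@0: crc [4B, align 4] → 4
+4 pad (align 8)
@8: size [24B, align 8] → 32
@32: signature [4B, align 4] → 36
@36: attrs [4B, align 4] → 40
@40: n_entries [52B, align 4] → 92
+4 tail pad (align 8)
size 96, align 8
— Header2 —
@0: size [24B, align 8] → 24
@24: n_entries [52B, align 4] → 76
@76: crc [4B, align 4] → 80
@80: signature [4B, align 4] → 84
@84: attrs [4B, align 4] → 88
size 88, align 8
96 − 88 = 8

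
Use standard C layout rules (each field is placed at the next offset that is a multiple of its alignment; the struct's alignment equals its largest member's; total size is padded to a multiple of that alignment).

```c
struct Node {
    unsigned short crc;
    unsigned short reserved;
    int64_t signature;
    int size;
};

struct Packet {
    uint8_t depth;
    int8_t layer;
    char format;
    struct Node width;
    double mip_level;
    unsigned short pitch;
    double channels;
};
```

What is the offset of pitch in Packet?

Node: crc at 0 (size 2, align 2) → ends 2; reserved at 2 (size 2, align 2) → ends 4; pad 4 to align 8 for signature; signature at 8 (size 8, align 8) → ends 16; size at 16 (size 4, align 4) → ends 20; tail pad 4 to reach multiple of 8; total 24 bytes, alignment 8
depth at 0 (size 1, align 1) → ends 1
layer at 1 (size 1, align 1) → ends 2
format at 2 (size 1, align 1) → ends 3
pad 5 to align 8 for width
width at 8 (size 24, align 8) → ends 32
mip_level at 32 (size 8, align 8) → ends 40
pitch at 40 (size 2, align 2) → ends 42

40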